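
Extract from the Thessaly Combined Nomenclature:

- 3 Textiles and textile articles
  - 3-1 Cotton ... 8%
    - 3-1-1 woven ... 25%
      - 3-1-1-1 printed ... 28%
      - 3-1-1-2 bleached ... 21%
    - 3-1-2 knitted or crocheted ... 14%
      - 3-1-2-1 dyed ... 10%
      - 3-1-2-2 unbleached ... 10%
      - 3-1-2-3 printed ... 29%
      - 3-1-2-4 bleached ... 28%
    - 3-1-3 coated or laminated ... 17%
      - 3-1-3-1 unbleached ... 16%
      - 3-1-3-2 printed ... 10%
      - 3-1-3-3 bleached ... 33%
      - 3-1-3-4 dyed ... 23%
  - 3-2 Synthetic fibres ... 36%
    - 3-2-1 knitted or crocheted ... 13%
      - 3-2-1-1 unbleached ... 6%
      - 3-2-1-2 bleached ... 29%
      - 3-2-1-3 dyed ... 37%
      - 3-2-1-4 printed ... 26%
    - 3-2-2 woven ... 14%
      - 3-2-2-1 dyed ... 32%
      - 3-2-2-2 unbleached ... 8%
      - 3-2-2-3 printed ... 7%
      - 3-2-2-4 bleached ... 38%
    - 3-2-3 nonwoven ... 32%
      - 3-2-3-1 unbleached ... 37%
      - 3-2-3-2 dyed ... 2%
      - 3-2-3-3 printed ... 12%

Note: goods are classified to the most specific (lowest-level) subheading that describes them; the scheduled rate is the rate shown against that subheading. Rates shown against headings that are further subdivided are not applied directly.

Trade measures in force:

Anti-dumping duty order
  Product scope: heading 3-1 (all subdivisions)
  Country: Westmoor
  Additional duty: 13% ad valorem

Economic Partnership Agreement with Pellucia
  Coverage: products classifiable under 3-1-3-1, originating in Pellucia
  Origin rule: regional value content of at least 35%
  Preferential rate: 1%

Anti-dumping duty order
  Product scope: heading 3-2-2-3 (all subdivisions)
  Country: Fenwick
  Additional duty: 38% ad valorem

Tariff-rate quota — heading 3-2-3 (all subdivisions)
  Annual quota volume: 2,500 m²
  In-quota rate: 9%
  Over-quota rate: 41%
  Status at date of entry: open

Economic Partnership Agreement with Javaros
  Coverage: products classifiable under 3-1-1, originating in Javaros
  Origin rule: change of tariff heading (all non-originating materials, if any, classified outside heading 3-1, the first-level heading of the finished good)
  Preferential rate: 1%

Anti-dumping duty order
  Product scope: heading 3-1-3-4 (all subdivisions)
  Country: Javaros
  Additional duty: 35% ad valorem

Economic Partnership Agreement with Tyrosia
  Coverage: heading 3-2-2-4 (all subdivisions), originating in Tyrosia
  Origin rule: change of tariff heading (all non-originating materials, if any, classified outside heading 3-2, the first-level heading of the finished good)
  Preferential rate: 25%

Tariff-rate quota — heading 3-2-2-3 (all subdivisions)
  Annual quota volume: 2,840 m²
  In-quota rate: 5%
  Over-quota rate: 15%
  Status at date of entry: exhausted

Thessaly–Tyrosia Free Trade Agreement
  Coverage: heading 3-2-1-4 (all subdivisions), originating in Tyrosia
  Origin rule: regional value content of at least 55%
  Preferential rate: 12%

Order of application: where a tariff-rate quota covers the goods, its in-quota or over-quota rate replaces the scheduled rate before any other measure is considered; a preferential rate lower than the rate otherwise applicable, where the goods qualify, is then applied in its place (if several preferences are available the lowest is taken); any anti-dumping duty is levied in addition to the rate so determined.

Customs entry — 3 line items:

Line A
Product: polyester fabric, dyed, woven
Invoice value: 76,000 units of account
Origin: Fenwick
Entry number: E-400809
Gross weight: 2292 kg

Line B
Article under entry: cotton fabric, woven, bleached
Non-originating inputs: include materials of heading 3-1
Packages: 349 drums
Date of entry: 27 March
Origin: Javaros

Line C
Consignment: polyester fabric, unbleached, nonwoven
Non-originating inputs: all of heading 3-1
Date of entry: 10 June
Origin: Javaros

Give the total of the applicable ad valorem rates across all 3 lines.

Line A: polyester → 3-2; woven → 3-2-2; dyed → 3-2-2-1. Scheduled 32%. No special measure applies. → 32%.
Line B: cotton → 3-1; woven → 3-1-1; bleached → 3-1-1-2. Scheduled 21%. Javaros agreement on 3-1-1: CTH not met. → 21%.
Line C: polyester → 3-2; nonwoven → 3-2-3; unbleached → 3-2-3-1. Scheduled 37%. quota on 3-2-3 open → in-quota 9%; Javaros agreement on 3-1-1: 3-2-3-1 not covered. → 9%.
Sum: 32% + 21% + 9% = 62%.

62%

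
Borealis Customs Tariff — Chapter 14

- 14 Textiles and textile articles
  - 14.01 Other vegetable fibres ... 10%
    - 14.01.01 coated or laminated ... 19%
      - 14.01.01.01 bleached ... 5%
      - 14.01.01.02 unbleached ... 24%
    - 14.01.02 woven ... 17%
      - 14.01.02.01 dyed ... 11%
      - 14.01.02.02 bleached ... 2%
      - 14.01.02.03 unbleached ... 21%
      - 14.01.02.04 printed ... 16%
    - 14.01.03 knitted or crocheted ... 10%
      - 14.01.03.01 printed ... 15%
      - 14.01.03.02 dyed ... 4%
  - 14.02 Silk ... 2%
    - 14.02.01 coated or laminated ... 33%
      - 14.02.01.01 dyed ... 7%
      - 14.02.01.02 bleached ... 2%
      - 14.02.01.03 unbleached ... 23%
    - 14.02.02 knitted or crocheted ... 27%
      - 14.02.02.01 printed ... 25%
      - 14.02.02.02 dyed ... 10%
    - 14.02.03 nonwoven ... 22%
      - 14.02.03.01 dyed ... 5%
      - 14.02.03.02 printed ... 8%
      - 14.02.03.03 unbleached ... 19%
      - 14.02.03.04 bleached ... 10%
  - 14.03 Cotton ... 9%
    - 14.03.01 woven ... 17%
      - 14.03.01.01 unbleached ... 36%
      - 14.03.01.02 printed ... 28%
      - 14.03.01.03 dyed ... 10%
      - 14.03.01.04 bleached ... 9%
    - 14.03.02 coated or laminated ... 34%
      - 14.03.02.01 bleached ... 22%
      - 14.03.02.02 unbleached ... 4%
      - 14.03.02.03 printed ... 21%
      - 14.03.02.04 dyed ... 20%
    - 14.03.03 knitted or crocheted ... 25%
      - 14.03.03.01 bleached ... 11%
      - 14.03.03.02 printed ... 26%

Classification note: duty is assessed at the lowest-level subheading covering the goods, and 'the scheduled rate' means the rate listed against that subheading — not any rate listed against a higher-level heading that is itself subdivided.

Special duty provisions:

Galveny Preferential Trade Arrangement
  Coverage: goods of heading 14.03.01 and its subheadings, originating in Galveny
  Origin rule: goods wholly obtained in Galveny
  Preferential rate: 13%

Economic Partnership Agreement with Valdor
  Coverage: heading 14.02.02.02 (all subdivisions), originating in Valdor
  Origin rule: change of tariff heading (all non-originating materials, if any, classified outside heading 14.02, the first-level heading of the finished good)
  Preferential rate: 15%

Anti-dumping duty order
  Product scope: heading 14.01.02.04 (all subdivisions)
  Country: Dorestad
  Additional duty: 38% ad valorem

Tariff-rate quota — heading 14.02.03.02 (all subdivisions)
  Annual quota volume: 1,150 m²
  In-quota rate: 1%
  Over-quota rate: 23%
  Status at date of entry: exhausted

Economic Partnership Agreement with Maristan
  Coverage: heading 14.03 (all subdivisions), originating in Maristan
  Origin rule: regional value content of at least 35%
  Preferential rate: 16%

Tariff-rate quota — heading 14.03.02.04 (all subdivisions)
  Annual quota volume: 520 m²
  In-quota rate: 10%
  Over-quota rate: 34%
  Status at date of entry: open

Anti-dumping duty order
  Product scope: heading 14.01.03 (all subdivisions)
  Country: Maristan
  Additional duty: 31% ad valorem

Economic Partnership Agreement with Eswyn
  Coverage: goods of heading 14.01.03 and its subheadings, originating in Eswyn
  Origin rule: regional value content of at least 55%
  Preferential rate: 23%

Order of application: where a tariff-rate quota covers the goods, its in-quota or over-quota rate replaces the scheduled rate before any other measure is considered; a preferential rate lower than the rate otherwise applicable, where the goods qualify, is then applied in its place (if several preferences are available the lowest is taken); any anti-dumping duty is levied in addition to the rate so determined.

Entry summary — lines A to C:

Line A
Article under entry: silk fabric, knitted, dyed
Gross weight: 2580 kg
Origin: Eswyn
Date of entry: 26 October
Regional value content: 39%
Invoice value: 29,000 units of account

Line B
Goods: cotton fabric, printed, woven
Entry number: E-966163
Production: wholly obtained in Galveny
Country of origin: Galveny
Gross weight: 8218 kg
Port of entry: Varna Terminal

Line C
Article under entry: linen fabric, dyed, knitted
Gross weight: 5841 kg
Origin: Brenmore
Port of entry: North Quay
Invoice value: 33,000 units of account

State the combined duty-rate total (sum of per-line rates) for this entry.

Line A: silk → 14.02; knitted → 14.02.02; dyed → 14.02.02.02. Scheduled 10%. Eswyn agreement on 14.01.03: 14.02.02.02 not covered. → 10%.
Line B: cotton → 14.03; woven → 14.03.01; printed → 14.03.01.02. Scheduled 28%. Galveny agreement on 14.03.01: wholly obtained → 13% available; preferential 13%. → 13%.
Line C: linen → 14.01; knitted → 14.01.03; dyed → 14.01.03.02. Scheduled 4%. No special measure applies. → 4%.
Sum: 10% + 13% + 4% = 27%.

27%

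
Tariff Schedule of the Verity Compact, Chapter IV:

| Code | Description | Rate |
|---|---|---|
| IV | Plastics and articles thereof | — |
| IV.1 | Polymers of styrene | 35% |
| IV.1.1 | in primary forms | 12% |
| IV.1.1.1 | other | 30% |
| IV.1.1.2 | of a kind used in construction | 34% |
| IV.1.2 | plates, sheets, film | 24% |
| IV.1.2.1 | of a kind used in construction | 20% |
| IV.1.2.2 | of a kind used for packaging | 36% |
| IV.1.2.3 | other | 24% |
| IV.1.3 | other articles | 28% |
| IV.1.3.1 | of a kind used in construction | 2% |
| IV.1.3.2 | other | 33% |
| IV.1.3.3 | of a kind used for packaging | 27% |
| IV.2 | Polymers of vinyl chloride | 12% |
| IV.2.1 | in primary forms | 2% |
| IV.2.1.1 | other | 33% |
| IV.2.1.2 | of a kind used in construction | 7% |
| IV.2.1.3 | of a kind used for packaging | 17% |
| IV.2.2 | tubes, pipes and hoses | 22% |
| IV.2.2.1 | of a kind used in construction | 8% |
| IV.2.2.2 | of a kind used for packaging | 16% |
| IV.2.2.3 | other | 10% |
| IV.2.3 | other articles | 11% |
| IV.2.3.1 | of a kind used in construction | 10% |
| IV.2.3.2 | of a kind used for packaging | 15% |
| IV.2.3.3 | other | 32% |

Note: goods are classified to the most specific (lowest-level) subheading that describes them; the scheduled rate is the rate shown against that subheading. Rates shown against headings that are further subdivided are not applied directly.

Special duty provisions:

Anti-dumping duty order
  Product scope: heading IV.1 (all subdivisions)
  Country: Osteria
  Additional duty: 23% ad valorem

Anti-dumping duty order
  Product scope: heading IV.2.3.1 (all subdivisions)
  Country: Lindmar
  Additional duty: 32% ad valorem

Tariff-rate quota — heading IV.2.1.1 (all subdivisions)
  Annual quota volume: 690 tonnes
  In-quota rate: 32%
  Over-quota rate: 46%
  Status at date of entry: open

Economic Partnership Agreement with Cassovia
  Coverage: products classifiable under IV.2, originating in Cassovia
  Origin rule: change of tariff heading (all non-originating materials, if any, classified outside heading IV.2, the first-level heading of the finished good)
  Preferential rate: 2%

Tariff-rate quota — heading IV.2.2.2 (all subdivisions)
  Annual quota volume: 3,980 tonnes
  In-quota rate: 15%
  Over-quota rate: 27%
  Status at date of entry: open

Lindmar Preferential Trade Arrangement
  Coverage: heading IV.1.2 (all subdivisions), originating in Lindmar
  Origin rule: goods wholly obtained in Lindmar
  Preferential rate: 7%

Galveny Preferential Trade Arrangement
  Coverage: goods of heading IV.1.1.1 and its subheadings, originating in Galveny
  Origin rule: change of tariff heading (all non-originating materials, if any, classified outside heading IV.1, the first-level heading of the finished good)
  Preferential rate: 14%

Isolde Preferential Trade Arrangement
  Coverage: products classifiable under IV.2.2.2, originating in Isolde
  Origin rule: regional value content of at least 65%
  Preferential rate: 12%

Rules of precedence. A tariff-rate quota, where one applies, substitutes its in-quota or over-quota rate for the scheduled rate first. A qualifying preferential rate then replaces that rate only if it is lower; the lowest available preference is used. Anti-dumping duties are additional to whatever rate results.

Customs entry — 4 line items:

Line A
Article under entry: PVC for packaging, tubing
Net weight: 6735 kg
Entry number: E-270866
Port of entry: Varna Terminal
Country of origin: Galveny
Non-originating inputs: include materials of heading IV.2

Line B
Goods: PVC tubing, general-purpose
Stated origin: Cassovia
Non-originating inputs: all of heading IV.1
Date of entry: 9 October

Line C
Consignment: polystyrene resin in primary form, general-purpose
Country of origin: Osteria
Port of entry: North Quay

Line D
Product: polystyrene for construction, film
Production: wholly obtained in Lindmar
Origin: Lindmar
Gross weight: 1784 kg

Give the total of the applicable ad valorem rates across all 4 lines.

77%

Line A: PVC → IV.2; tubing → IV.2.2; for packaging → IV.2.2.2. Scheduled 16%. quota on IV.2.2.2 open → in-quota 15%; Galveny agreement on IV.1.1.1: IV.2.2.2 not covered. → 15%.
Line B: PVC → IV.2; tubing → IV.2.2; general-purpose → IV.2.2.3. Scheduled 10%. Cassovia agreement on IV.2: CTH met → 2% available; preferential 2%. → 2%.
Line C: polystyrene → IV.1; resin in primary form → IV.1.1; general-purpose → IV.1.1.1. Scheduled 30%. anti-dumping (Osteria, IV.1): +23%; total 30% + 23% = 53%. → 53%.
Line D: polystyrene → IV.1; film → IV.1.2; for construction → IV.1.2.1. Scheduled 20%. Lindmar agreement on IV.1.2: wholly obtained → 7% available; preferential 7%. → 7%.
Sum: 15% + 2% + 53% + 7% = 77%.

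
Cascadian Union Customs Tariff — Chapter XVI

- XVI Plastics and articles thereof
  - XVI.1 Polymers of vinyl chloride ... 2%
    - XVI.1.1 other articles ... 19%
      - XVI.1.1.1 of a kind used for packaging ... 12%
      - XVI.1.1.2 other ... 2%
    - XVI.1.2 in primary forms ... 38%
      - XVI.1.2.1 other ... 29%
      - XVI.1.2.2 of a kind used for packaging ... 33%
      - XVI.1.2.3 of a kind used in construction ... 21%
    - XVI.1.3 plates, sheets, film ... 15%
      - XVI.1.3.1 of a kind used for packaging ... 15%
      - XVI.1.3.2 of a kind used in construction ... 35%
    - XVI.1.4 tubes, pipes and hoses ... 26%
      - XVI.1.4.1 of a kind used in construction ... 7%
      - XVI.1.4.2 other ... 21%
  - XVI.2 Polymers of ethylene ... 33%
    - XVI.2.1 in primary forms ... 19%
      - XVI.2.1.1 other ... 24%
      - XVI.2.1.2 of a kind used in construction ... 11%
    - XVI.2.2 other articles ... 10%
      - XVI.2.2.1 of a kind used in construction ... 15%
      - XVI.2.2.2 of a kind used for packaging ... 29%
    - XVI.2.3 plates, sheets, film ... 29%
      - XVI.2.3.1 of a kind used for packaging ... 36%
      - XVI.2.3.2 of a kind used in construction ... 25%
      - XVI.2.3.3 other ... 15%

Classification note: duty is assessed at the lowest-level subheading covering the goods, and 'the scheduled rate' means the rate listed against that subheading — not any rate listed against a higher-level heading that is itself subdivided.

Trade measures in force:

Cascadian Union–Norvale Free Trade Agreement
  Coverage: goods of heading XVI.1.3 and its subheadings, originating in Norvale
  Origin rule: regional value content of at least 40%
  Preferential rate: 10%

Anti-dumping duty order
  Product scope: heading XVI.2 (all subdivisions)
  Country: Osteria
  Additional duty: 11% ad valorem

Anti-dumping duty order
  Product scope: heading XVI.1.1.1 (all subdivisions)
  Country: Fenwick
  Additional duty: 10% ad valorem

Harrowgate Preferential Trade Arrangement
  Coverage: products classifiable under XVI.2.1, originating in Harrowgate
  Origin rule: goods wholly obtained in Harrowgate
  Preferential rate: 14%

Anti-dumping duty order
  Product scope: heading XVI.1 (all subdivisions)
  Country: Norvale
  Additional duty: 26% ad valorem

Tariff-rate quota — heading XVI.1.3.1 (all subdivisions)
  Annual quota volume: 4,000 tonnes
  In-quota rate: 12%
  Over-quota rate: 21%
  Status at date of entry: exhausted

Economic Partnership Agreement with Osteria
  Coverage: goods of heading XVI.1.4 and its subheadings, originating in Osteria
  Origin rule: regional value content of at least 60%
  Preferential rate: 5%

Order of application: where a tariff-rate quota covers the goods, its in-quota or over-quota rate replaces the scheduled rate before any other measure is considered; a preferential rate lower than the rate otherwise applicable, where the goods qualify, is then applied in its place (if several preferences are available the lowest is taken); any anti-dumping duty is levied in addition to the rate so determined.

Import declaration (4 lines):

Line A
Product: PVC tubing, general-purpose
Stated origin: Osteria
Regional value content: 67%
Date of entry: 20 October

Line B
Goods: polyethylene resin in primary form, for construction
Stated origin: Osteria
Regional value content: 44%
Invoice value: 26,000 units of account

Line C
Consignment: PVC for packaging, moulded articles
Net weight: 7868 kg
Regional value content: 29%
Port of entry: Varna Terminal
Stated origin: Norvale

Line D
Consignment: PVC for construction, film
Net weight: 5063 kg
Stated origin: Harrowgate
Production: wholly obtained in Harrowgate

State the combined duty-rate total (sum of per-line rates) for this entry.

Line A: PVC → XVI.1; tubing → XVI.1.4; general-purpose → XVI.1.4.2. Scheduled 21%. Osteria agreement on XVI.1.4: RVC ≥ 60% → 5% available; preferential 5%. → 5%.
Line B: polyethylene → XVI.2; resin in primary form → XVI.2.1; for construction → XVI.2.1.2. Scheduled 11%. Osteria agreement on XVI.1.4: XVI.2.1.2 not covered; anti-dumping (Osteria, XVI.2): +11%; total 11% + 11% = 22%. → 22%.
Line C: PVC → XVI.1; moulded articles → XVI.1.1; for packaging → XVI.1.1.1. Scheduled 12%. Norvale agreement on XVI.1.3: XVI.1.1.1 not covered; anti-dumping (Norvale, XVI.1): +26%; total 12% + 26% = 38%. → 38%.
Line D: PVC → XVI.1; film → XVI.1.3; for construction → XVI.1.3.2. Scheduled 35%. Harrowgate agreement on XVI.2.1: XVI.1.3.2 not covered. → 35%.
Sum: 5% + 22% + 38% + 35% = 100%.

100%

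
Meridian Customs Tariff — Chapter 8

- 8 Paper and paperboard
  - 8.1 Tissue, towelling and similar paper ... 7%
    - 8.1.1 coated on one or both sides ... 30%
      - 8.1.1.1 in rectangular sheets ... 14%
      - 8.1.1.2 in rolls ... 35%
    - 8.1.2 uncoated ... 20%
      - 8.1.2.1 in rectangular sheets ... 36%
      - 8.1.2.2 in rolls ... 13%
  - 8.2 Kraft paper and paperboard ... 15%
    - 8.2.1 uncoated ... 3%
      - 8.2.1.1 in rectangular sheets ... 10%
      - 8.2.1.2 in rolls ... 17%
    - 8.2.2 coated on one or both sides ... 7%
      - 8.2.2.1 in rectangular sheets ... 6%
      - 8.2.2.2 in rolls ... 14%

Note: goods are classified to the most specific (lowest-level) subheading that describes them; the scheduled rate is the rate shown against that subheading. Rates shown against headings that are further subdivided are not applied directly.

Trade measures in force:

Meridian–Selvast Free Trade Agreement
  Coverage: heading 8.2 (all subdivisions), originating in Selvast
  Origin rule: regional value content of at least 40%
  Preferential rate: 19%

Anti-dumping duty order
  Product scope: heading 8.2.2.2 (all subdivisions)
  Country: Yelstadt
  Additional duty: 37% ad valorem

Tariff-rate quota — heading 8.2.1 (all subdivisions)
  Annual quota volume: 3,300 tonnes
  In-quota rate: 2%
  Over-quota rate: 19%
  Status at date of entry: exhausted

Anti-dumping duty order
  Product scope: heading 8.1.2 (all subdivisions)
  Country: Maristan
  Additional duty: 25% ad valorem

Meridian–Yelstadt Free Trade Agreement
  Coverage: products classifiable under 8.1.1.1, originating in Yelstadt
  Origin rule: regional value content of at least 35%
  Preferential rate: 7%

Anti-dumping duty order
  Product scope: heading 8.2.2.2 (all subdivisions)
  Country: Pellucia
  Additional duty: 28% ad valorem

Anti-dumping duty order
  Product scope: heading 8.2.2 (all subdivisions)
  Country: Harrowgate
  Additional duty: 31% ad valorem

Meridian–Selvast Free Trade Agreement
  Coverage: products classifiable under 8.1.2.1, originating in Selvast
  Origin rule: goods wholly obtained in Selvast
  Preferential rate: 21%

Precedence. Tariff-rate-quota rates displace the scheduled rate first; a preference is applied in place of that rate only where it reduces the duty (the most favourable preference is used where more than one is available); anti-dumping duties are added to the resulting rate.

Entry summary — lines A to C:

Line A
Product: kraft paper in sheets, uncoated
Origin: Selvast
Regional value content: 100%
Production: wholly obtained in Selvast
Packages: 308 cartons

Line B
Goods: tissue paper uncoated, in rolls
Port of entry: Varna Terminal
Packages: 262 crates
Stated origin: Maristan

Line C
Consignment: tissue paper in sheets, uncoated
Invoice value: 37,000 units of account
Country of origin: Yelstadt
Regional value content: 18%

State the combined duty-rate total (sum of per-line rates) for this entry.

93%

Line A: kraft paper → 8.2; uncoated → 8.2.1; in sheets → 8.2.1.1. Scheduled 10%. quota on 8.2.1 exhausted → over-quota 19%; Selvast agreement on 8.2: RVC ≥ 40% → 19% available; Selvast agreement on 8.1.2.1: 8.2.1.1 not covered; preference 19% not lower than 19% → no reduction. → 19%.
Line B: tissue paper → 8.1; uncoated → 8.1.2; in rolls → 8.1.2.2. Scheduled 13%. anti-dumping (Maristan, 8.1.2): +25%; total 13% + 25% = 38%. → 38%.
Line C: tissue paper → 8.1; uncoated → 8.1.2; in sheets → 8.1.2.1. Scheduled 36%. Yelstadt agreement on 8.1.1.1: 8.1.2.1 not covered. → 36%.
Sum: 19% + 38% + 36% = 93%.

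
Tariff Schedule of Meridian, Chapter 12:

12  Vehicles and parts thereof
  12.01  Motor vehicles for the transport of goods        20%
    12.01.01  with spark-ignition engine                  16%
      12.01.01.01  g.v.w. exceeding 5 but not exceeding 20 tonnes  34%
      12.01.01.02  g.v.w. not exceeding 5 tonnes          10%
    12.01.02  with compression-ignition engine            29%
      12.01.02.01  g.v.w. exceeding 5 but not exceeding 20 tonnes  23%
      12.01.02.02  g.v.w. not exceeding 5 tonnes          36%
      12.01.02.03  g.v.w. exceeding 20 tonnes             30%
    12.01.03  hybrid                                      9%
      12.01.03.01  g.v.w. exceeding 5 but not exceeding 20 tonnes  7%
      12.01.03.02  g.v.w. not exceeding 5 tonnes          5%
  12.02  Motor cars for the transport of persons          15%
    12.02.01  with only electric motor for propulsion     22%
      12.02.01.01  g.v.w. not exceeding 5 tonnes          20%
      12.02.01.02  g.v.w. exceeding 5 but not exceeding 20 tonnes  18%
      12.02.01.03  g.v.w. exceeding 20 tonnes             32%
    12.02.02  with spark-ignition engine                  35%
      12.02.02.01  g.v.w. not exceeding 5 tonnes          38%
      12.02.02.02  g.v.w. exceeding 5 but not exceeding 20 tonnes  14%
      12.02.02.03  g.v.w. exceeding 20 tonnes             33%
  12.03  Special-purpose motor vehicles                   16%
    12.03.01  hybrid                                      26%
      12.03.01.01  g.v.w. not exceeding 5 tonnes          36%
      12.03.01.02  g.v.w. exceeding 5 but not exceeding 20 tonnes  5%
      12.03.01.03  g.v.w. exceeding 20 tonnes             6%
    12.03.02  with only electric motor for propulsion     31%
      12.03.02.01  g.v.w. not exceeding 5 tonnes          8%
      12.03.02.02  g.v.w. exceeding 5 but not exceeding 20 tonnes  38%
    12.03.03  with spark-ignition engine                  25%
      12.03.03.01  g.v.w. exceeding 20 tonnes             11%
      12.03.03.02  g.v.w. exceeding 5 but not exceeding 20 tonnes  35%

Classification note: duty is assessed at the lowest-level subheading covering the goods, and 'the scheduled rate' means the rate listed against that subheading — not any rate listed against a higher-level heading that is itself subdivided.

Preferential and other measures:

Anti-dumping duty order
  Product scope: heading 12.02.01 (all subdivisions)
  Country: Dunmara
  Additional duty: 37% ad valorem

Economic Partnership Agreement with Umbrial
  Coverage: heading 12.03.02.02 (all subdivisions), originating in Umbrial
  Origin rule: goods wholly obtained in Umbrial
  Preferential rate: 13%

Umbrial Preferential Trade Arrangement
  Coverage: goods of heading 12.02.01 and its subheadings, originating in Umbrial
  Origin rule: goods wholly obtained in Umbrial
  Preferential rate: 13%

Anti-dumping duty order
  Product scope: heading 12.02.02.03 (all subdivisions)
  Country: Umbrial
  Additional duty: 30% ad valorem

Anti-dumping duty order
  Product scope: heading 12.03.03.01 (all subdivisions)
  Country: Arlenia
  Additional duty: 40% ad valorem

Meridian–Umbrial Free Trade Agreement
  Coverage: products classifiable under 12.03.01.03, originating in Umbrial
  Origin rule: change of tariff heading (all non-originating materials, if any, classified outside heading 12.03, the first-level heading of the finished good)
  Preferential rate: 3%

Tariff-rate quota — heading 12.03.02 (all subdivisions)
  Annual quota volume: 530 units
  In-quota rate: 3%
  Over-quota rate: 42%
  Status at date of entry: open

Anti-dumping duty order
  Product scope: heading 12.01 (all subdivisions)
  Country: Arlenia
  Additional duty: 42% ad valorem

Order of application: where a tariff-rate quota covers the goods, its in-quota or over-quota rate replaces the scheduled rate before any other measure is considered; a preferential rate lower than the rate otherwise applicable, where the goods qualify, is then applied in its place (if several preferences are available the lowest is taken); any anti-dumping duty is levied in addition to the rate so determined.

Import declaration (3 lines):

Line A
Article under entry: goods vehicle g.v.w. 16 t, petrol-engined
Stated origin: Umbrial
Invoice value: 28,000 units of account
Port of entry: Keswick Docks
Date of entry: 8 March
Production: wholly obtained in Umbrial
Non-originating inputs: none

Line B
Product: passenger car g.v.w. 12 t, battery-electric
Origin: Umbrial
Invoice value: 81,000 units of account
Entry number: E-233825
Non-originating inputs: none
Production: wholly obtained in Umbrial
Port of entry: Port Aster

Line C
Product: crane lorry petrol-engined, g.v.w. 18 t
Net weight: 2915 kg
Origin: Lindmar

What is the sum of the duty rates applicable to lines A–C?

Line A: goods vehicle → 12.01; petrol-engined → 12.01.01; g.v.w. 16 t → 12.01.01.01. Scheduled 34%. Umbrial agreement on 12.03.02.02: 12.01.01.01 not covered; Umbrial agreement on 12.02.01: 12.01.01.01 not covered; Umbrial agreement on 12.03.01.03: 12.01.01.01 not covered. → 34%.
Line B: passenger car → 12.02; battery-electric → 12.02.01; g.v.w. 12 t → 12.02.01.02. Scheduled 18%. Umbrial agreement on 12.03.02.02: 12.02.01.02 not covered; Umbrial agreement on 12.02.01: wholly obtained → 13% available; Umbrial agreement on 12.03.01.03: 12.02.01.02 not covered; preferential 13%. → 13%.
Line C: crane lorry → 12.03; petrol-engined → 12.03.03; g.v.w. 18 t → 12.03.03.02. Scheduled 35%. No special measure applies. → 35%.
Sum: 34% + 13% + 35% = 82%.

82%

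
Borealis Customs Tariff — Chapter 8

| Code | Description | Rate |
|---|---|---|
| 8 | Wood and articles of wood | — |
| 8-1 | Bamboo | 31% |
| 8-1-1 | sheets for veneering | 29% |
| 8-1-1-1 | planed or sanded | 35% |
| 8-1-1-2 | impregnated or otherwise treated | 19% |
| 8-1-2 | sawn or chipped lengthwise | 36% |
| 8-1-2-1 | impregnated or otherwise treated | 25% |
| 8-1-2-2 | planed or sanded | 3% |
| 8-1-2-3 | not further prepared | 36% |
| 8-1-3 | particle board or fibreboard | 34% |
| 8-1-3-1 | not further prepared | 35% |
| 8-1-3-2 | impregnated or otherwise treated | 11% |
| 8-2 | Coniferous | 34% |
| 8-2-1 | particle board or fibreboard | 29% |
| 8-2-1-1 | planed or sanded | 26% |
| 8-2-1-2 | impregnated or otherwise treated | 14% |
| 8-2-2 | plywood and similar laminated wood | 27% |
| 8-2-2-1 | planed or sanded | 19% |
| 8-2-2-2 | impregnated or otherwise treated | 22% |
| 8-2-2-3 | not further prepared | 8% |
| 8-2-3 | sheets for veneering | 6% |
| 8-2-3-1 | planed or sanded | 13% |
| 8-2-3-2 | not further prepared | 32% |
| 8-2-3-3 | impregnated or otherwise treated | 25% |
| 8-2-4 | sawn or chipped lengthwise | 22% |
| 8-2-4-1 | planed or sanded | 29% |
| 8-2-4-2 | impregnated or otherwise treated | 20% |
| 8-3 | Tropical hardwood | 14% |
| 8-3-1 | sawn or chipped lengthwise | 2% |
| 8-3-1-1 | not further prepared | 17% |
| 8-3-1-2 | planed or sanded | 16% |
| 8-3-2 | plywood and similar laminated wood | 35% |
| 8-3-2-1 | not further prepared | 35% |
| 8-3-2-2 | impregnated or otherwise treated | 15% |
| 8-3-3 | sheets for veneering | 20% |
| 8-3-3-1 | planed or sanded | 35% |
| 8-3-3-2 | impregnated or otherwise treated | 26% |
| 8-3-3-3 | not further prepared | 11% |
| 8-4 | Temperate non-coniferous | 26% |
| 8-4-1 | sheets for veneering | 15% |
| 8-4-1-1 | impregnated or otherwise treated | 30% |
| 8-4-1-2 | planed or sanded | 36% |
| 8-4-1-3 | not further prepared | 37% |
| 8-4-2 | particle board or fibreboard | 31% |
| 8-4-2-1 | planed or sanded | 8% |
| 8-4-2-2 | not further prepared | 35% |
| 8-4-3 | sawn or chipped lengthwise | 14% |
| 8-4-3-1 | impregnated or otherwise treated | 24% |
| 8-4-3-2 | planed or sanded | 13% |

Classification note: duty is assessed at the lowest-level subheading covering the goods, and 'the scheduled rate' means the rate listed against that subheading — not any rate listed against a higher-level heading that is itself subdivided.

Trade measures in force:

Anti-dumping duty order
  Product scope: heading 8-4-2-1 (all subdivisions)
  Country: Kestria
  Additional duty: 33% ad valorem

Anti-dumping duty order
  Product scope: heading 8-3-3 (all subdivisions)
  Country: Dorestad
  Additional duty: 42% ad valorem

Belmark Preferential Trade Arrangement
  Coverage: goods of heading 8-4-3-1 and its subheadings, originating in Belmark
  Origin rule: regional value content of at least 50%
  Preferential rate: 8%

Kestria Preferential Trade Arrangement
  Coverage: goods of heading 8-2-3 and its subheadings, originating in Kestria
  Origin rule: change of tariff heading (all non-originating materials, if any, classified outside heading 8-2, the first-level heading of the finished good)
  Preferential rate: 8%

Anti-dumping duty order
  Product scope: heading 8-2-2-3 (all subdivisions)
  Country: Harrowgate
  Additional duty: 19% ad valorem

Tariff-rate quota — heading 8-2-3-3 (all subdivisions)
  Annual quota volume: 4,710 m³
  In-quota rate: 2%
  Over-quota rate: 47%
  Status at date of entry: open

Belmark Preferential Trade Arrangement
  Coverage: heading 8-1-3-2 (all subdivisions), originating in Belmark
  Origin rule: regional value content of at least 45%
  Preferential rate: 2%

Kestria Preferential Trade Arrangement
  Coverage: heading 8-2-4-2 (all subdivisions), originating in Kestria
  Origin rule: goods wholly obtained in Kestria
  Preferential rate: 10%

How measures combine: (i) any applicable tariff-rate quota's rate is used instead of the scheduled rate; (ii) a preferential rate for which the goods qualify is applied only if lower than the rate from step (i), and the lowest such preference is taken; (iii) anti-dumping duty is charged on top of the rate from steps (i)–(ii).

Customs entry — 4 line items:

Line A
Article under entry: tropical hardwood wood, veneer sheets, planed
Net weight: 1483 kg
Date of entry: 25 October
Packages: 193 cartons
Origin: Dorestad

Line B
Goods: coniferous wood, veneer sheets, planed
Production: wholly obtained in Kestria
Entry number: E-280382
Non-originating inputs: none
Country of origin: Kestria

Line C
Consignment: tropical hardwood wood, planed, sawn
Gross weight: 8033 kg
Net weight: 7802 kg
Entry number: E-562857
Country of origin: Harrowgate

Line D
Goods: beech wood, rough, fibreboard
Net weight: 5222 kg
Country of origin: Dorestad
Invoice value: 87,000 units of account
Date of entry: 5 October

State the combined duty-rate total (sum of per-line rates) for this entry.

Line A: tropical hardwood → 8-3; veneer sheets → 8-3-3; planed → 8-3-3-1. Scheduled 35%. anti-dumping (Dorestad, 8-3-3): +42%; total 35% + 42% = 77%. → 77%.
Line B: coniferous → 8-2; veneer sheets → 8-2-3; planed → 8-2-3-1. Scheduled 13%. Kestria agreement on 8-2-3: CTH met → 8% available; Kestria agreement on 8-2-4-2: 8-2-3-1 not covered; preferential 8%. → 8%.
Line C: tropical hardwood → 8-3; sawn → 8-3-1; planed → 8-3-1-2. Scheduled 16%. No special measure applies. → 16%.
Line D: beech → 8-4; fibreboard → 8-4-2; rough → 8-4-2-2. Scheduled 35%. No special measure applies. → 35%.
Sum: 77% + 8% + 16% + 35% = 136%.

136%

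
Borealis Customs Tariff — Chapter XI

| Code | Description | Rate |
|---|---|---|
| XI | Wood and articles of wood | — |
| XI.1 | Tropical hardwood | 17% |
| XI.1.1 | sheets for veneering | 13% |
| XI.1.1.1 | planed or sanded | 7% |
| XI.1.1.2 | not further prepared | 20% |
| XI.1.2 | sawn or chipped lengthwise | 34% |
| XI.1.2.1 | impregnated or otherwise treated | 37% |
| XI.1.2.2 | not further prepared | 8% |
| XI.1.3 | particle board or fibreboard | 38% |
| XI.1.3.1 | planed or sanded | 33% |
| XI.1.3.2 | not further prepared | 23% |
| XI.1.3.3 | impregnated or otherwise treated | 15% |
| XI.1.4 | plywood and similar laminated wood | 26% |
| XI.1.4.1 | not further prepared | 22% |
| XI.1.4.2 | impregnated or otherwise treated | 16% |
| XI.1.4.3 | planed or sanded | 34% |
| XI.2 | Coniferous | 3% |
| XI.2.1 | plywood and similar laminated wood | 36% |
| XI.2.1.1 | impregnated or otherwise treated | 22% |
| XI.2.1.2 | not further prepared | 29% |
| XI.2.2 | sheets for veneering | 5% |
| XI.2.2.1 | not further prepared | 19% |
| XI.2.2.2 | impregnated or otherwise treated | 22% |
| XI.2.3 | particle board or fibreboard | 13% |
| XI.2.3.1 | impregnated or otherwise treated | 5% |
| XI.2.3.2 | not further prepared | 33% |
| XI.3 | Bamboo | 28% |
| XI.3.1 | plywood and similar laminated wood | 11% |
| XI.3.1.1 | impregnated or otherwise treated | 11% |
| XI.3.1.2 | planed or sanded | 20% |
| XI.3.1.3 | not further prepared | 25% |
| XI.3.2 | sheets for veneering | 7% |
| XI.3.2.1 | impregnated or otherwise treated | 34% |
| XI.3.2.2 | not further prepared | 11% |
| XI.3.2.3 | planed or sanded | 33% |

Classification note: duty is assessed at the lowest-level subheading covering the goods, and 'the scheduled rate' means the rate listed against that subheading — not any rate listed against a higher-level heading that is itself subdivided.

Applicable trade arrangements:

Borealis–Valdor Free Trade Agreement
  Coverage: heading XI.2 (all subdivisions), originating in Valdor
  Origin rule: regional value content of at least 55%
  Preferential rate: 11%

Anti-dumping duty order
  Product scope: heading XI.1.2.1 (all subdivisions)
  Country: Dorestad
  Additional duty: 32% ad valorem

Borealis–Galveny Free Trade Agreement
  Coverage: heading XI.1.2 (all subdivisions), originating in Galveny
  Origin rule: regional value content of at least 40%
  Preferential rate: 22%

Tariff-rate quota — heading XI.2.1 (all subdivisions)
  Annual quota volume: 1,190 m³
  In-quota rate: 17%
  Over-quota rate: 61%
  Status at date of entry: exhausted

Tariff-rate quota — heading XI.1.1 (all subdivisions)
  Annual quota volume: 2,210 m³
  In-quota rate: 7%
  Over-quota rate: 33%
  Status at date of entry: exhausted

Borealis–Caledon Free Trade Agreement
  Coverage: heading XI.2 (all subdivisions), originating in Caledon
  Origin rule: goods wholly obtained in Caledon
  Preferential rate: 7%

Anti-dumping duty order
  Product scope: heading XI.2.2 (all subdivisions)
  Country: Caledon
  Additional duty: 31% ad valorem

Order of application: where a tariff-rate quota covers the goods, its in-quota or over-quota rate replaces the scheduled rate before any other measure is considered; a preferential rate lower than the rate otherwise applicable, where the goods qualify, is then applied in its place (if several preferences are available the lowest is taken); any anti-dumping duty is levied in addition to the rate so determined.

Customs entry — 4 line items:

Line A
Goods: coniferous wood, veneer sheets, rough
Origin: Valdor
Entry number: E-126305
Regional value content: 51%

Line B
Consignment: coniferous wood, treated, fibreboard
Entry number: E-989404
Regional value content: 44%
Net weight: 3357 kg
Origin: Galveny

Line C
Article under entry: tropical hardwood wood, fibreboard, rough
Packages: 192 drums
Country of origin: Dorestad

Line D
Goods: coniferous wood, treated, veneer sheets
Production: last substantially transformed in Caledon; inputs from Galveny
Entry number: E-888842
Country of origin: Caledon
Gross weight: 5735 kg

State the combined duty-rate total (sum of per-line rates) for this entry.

Line A: coniferous → XI.2; veneer sheets → XI.2.2; rough → XI.2.2.1. Scheduled 19%. Valdor agreement on XI.2: RVC < 55%. → 19%.
Line B: coniferous → XI.2; fibreboard → XI.2.3; treated → XI.2.3.1. Scheduled 5%. Galveny agreement on XI.1.2: XI.2.3.1 not covered. → 5%.
Line C: tropical hardwood → XI.1; fibreboard → XI.1.3; rough → XI.1.3.2. Scheduled 23%. No special measure applies. → 23%.
Line D: coniferous → XI.2; veneer sheets → XI.2.2; treated → XI.2.2.2. Scheduled 22%. Caledon agreement on XI.2: not wholly obtained; anti-dumping (Caledon, XI.2.2): +31%; total 22% + 31% = 53%. → 53%.
Sum: 19% + 5% + 23% + 53% = 100%.

100%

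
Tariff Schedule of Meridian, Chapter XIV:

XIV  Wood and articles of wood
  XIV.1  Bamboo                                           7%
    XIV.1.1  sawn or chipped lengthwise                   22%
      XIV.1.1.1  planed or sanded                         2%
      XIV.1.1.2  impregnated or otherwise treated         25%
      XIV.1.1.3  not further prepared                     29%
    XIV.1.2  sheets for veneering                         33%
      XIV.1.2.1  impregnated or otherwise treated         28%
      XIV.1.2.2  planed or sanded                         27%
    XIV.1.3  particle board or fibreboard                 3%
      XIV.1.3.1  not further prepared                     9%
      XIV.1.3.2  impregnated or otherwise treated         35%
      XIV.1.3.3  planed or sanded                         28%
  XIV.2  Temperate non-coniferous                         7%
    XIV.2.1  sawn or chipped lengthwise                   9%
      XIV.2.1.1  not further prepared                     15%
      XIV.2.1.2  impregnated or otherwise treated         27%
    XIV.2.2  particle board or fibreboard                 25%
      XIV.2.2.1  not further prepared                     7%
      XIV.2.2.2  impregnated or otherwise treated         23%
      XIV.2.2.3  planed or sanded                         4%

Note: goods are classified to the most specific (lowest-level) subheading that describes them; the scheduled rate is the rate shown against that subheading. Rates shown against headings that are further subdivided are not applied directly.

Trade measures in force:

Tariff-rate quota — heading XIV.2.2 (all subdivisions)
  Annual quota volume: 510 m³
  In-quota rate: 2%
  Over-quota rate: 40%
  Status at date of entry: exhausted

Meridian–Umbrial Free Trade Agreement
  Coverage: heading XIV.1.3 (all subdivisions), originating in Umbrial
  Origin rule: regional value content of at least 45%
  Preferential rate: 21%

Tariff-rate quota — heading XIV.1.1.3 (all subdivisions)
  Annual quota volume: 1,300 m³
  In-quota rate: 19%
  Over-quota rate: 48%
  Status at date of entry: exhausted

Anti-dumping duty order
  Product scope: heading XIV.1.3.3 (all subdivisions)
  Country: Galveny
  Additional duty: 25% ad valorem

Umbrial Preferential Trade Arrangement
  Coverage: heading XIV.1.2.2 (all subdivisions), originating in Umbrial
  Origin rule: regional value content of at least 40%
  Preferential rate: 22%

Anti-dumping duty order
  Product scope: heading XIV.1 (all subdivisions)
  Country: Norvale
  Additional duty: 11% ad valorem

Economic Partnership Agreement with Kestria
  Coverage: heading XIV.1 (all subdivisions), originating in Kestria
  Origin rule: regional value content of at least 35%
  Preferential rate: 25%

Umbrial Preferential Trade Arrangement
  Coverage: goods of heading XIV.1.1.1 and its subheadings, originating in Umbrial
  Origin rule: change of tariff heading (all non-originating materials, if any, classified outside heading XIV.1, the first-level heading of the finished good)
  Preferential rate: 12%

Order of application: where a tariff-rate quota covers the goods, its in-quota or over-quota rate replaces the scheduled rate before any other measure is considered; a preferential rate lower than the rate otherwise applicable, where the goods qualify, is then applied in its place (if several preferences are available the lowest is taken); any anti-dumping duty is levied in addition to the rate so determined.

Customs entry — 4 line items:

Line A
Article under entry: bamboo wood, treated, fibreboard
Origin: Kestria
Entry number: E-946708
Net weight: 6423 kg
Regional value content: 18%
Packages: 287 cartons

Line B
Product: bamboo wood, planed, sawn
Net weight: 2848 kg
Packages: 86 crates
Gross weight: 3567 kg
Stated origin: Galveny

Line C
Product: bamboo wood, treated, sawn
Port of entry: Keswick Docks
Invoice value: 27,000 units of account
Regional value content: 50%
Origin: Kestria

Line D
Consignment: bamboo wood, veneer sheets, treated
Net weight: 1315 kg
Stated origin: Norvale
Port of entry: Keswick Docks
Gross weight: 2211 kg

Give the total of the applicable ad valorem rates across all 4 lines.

101%

Line A: bamboo → XIV.1; fibreboard → XIV.1.3; treated → XIV.1.3.2. Scheduled 35%. Kestria agreement on XIV.1: RVC < 35%. → 35%.
Line B: bamboo → XIV.1; sawn → XIV.1.1; planed → XIV.1.1.1. Scheduled 2%. No special measure applies. → 2%.
Line C: bamboo → XIV.1; sawn → XIV.1.1; treated → XIV.1.1.2. Scheduled 25%. Kestria agreement on XIV.1: RVC ≥ 35% → 25% available; preference 25% not lower than 25% → no reduction. → 25%.
Line D: bamboo → XIV.1; veneer sheets → XIV.1.2; treated → XIV.1.2.1. Scheduled 28%. anti-dumping (Norvale, XIV.1): +11%; total 28% + 11% = 39%. → 39%.
Sum: 35% + 2% + 25% + 39% = 101%.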